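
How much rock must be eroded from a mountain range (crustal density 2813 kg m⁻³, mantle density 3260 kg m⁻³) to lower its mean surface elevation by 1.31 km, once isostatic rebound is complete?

9.55 km

Net drop Δ = e − u = e − e ρ_c/ρ_m = e (ρ_m − ρ_c)/ρ_m.
e = Δ ρ_m/(ρ_m − ρ_c) = 1.31 km × 3260/447 = 9.55 km.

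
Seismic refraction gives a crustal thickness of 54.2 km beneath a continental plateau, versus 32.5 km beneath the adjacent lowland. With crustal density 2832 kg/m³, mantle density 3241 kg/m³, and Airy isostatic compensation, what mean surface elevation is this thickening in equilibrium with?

2.74 km

Excess crust Δ = 54.2 km − 32.5 km = 21.7 km, split between elevation h and root r with h + r = Δ.
Airy balance ρ_c h = (ρ_m − ρ_c) r gives r = h ρ_c/(ρ_m − ρ_c), so h (1 + ρ_c/(ρ_m − ρ_c)) = Δ, i.e. h = Δ (ρ_m − ρ_c)/ρ_m.
h = 21.7 km × 409/3241 = 2.74 km.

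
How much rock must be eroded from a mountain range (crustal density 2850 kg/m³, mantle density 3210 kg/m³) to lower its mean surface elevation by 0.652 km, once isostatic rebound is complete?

Net drop Δ = e − u = e − e ρ_c/ρ_m = e (ρ_m − ρ_c)/ρ_m.
e = Δ ρ_m/(ρ_m − ρ_c) = 0.652 km × 3210/360 = 5.81 km.

5.81 km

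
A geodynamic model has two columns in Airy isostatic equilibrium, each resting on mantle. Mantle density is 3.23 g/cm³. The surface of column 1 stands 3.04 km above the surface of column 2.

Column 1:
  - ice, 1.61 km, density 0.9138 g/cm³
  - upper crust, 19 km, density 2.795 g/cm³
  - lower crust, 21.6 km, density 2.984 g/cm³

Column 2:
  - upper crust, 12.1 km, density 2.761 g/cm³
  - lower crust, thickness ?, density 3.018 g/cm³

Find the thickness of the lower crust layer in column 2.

8.55 km

Take the compensation level at the base of the deeper column (depth z_c below the surface of column 1) and equate Σ ρ_i t_i down to z_c; mantle fills any gap and the z_c terms cancel.
Column 1: 1.61×0.9138 + 19×2.795 + 21.6×2.984 + (z_c − 42.21)×3.23
Column 2: 3.04×0 + 12.1×2.761 + x×3.018 + (z_c − 3.04 − 12.1 − x)×3.23
The z_c×3.23 term appears on both sides and cancels. Collect the known terms of each column as K = Σ(ρt)_known − 3.23 × (depth of known layers): K_1 = 119.030618 − 3.23×42.21 = −17.307682; K_2 = 33.4081 − 3.23×(3.04 + 12.1) = −15.4941.
Balance: K_1 = K_2 − x×(3.23 − 3.018), so x = (K_2 − K_1)/(3.23 − 3.018) = 1.81358/0.212 = 8.55 km.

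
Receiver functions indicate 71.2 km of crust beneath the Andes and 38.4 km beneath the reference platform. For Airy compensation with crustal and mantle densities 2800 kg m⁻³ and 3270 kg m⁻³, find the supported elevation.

Excess crust Δ = 71.2 km − 38.4 km = 32.8 km, split between elevation h and root r with h + r = Δ.
Airy balance ρ_c h = (ρ_m − ρ_c) r gives r = h ρ_c/(ρ_m − ρ_c), so h (1 + ρ_c/(ρ_m − ρ_c)) = Δ, i.e. h = Δ (ρ_m − ρ_c)/ρ_m.
h = 32.8 km × 470/3270 = 4.71 km.

4.71 km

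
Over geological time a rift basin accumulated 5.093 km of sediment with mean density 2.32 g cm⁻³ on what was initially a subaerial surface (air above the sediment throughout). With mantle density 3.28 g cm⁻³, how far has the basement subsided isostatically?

3.6 km

Subaerial load: s = t ρ_sed / ρ_m = 5.093 km × 2.32/3.28 = 3.6 km.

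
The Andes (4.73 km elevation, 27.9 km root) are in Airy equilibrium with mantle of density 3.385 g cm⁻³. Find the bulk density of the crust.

2.89 g cm⁻³

ρ_c h = (ρ_m − ρ_c) r → ρ_c (h + r) = ρ_m r → ρ_c = ρ_m r / (h + r).
ρ_c = 3.385 × 27.9 km / (4.73 km + 27.9 km) = 2.89 g cm⁻³.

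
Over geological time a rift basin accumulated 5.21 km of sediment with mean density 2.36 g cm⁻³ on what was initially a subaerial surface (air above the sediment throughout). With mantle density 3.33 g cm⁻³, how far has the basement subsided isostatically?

Subaerial load: s = t ρ_sed / ρ_m = 5.21 km × 2.36/3.33 = 3.69 km.

3.69 km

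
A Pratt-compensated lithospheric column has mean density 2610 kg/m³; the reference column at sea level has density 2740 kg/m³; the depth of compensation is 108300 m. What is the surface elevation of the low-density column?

5390 m

ρ_ref D = ρ (D + h) → h = D (ρ_ref − ρ)/ρ.
h = 108300 m × (2740 − 2610)/2610 = 5390 m.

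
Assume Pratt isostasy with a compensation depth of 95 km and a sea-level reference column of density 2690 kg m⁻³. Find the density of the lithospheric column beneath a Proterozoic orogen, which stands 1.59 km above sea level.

Pratt balance: ρ_ref D = ρ (D + h).
ρ = ρ_ref D/(D + h) = 2690 × 95 km/(95 km + 1.59 km) = 2650 kg m⁻³.

2650 kg m⁻³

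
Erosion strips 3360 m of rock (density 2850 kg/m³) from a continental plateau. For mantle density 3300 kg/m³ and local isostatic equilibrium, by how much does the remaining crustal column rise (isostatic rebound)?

Unloading: uplift u = e ρ_c/ρ_m = 3360 m × 2850/3300 = 2900 m.

2900 m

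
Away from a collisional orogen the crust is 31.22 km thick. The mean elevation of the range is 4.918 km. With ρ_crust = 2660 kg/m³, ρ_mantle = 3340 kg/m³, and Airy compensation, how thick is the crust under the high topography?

55.4 km

Root depth r = h ρ_c / (ρ_m − ρ_c) = 4.918 km × 2660 / 680 = 19.24 km.
Total thickness = T + h + r = 31.22 km + 4.918 km + 19.24 km = 55.4 km.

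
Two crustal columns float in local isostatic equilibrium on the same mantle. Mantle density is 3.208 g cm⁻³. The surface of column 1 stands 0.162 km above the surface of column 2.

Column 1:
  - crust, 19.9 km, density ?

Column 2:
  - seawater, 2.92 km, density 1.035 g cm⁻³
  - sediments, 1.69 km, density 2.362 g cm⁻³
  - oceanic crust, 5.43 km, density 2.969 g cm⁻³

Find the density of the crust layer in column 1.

2.73 g cm⁻³

Take the compensation level at the base of the deeper column (depth z_c below the surface of column 1) and equate Σ ρ_i t_i down to z_c; mantle fills any gap and the z_c terms cancel.
Column 1: 19.9×ρ + (z_c − 19.9)×3.208
Column 2: 0.162×0 + 2.92×1.035 + 1.69×2.362 + 5.43×2.969 + (z_c − 0.162 − 10.04)×3.208
The z_c×3.208 term appears on both sides and cancels. Collect the known terms of each column as K = Σ(ρt)_known − 3.208 × (depth of known layers): K_1 = 0 − 3.208×19.9 = −63.8392; K_2 = 23.13565 − 3.208×(0.162 + 10.04) = −9.592366.
Balance: K_1 + 19.9×ρ = K_2, so ρ = (K_2 − K_1)/19.9 = 54.2468/19.9 = 2.73 g cm⁻³.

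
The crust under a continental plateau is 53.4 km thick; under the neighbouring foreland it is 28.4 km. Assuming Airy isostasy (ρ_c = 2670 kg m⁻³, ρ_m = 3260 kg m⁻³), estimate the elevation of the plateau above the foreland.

Excess crust Δ = 53.4 km − 28.4 km = 25 km, split between elevation h and root r with h + r = Δ.
Airy balance ρ_c h = (ρ_m − ρ_c) r gives r = h ρ_c/(ρ_m − ρ_c), so h (1 + ρ_c/(ρ_m − ρ_c)) = Δ, i.e. h = Δ (ρ_m − ρ_c)/ρ_m.
h = 25 km × 590/3260 = 4.52 km.

4.52 km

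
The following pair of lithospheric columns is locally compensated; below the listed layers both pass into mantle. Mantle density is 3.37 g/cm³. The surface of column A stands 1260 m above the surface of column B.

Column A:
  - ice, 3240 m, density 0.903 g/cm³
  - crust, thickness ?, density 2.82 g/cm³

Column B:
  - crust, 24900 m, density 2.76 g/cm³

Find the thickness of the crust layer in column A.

20800 m

Take the compensation level at the base of the deeper column (depth z_c below the surface of column A) and equate Σ ρ_i t_i down to z_c; mantle fills any gap and the z_c terms cancel.
Column A: 3240×0.903 + x×2.82 + (z_c − 3240 − x)×3.37
Column B: 1260×0 + 24900×2.76 + (z_c − 1260 − 24900)×3.37
The z_c×3.37 term appears on both sides and cancels. Collect the known terms of each column as K = Σ(ρt)_known − 3.37 × (depth of known layers): K_A = 2925.72 − 3.37×3240 = −7993.08; K_B = 68724 − 3.37×(1260 + 24900) = −19435.2.
Balance: K_A − x×(3.37 − 2.82) = K_B, so x = (K_A − K_B)/(3.37 − 2.82) = 11442.1/0.55 = 20800 m.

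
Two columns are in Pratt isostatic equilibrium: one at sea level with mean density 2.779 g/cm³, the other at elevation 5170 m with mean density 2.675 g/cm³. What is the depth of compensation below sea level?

ρ_ref D = ρ (D + h) → D (ρ_ref − ρ) = ρ h.
D = ρ h/(ρ_ref − ρ) = 2.675 × 5170 m/(2.779 − 2.675) = 133000 m.

133000 m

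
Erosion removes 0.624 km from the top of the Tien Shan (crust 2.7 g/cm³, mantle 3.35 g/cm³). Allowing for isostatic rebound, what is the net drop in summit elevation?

Rebound u = e ρ_c/ρ_m = 0.624 km × 2.7/3.35 = 0.5029 km.
Net surface drop = e − u = 0.624 km − 0.5029 km = e (ρ_m − ρ_c)/ρ_m = 0.121 km.

0.121 km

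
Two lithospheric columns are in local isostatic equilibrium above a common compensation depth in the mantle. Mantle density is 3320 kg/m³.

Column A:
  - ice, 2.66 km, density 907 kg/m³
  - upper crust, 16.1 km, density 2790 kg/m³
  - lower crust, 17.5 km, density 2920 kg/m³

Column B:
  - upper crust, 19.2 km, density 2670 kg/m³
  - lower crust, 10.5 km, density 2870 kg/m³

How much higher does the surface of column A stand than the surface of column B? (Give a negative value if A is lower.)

For any compensation level in the mantle, the mantle terms cancel and isostasy reduces to e = (Σt_A − Σt_B) − (Σ(ρt)_A − Σ(ρt)_B) / ρ_m.
Σt_A = 36.26 km; Σt_B = 29.7 km; Σ(ρt)_A = 98431.62; Σ(ρt)_B = 81399 (in km·kg/m³).
e = (36.26 − 29.7) − (98431.62 − 81399) / 3320 = 1.43 km.

1.43 km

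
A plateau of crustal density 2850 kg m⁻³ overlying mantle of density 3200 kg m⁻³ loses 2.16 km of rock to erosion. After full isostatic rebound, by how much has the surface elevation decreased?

Rebound u = e ρ_c/ρ_m = 2.16 km × 2850/3200 = 1.924 km.
Net surface drop = e − u = 2.16 km − 1.924 km = e (ρ_m − ρ_c)/ρ_m = 0.236 km.

0.236 km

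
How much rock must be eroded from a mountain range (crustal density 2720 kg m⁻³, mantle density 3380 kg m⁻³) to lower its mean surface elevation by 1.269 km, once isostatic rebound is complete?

Net drop Δ = e − u = e − e ρ_c/ρ_m = e (ρ_m − ρ_c)/ρ_m.
e = Δ ρ_m/(ρ_m − ρ_c) = 1.269 km × 3380/660 = 6.5 km.

6.5 km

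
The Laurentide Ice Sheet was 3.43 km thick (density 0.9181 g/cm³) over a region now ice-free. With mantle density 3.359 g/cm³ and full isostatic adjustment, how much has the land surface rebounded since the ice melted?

0.938 km

Removing the load lets mantle flow back in; uplift u satisfies ρ_ice t = ρ_m u.
u = t ρ_ice/ρ_m = 3.43 km × 0.9181/3.359 = 0.938 km.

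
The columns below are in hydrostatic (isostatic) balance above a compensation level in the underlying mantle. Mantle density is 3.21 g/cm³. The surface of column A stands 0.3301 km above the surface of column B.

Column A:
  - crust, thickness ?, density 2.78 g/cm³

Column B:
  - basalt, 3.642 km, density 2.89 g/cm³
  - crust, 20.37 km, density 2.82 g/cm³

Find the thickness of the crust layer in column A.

23.6 km

Take the compensation level at the base of the deeper column (depth z_c below the surface of column A) and equate Σ ρ_i t_i down to z_c; mantle fills any gap and the z_c terms cancel.
Column A: x×2.78 + (z_c − 0 − x)×3.21
Column B: 0.3301×0 + 3.642×2.89 + 20.37×2.82 + (z_c − 0.3301 − 24.012)×3.21
The z_c×3.21 term appears on both sides and cancels. Collect the known terms of each column as K = Σ(ρt)_known − 3.21 × (depth of known layers): K_A = 0 − 3.21×0 = 0; K_B = 67.96878 − 3.21×(0.3301 + 24.012) = −10.169361.
Balance: K_A − x×(3.21 − 2.78) = K_B, so x = (K_A − K_B)/(3.21 − 2.78) = 10.1694/0.43 = 23.6 km.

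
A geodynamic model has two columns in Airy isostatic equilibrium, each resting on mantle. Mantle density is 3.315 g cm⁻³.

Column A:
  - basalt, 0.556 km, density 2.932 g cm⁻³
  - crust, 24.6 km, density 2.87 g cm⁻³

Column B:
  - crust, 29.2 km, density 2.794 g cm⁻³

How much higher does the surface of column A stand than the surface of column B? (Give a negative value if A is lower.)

For any compensation level in the mantle, the mantle terms cancel and isostasy reduces to e = (Σt_A − Σt_B) − (Σ(ρt)_A − Σ(ρt)_B) / ρ_m.
Σt_A = 25.156 km; Σt_B = 29.2 km; Σ(ρt)_A = 72.232192; Σ(ρt)_B = 81.5848 (in km·g cm⁻³).
e = (25.156 − 29.2) − (72.232192 − 81.5848) / 3.315 = −1.22 km.

−1.22 km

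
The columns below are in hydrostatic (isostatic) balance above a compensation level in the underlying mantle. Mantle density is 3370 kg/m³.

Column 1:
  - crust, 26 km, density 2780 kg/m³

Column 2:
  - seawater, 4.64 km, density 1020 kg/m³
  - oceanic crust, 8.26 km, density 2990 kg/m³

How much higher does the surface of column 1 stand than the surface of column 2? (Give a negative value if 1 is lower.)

0.385 km

For any compensation level in the mantle, the mantle terms cancel and isostasy reduces to e = (Σt_1 − Σt_2) − (Σ(ρt)_1 − Σ(ρt)_2) / ρ_m.
Σt_1 = 26 km; Σt_2 = 12.9 km; Σ(ρt)_1 = 72280; Σ(ρt)_2 = 29430.2 (in km·kg/m³).
e = (26 − 12.9) − (72280 − 29430.2) / 3370 = 0.385 km.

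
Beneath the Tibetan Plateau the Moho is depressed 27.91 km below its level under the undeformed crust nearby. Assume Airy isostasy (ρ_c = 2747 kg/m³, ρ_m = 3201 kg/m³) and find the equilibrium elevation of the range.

4.61 km

By Archimedes' principle applied to the lithosphere: ρ_c h = (ρ_m − ρ_c) r.
h = r (ρ_m − ρ_c) / ρ_c = 27.91 km × (3201 − 2747) / 2747 = 4.61 km.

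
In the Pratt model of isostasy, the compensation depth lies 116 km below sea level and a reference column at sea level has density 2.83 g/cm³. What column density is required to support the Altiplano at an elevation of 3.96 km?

Pratt balance: ρ_ref D = ρ (D + h).
ρ = ρ_ref D/(D + h) = 2.83 × 116 km/(116 km + 3.96 km) = 2.74 g/cm³.

2.74 g/cm³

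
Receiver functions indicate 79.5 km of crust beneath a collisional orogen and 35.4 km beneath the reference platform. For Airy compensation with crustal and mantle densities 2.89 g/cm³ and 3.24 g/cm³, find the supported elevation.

4.76 km

Excess crust Δ = 79.5 km − 35.4 km = 44.1 km, split between elevation h and root r with h + r = Δ.
Airy balance ρ_c h = (ρ_m − ρ_c) r gives r = h ρ_c/(ρ_m − ρ_c), so h (1 + ρ_c/(ρ_m − ρ_c)) = Δ, i.e. h = Δ (ρ_m − ρ_c)/ρ_m.
h = 44.1 km × 0.35/3.24 = 4.76 km.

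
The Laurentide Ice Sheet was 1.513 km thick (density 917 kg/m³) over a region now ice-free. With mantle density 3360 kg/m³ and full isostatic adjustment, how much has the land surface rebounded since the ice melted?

0.413 km

Removing the load lets mantle flow back in; uplift u satisfies ρ_ice t = ρ_m u.
u = t ρ_ice/ρ_m = 1.513 km × 917/3360 = 0.413 km.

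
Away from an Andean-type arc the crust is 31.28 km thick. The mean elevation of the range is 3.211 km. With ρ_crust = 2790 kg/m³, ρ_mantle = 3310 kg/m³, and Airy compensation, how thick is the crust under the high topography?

51.7 km

Root depth r = h ρ_c / (ρ_m − ρ_c) = 3.211 km × 2790 / 520 = 17.23 km.
Total thickness = T + h + r = 31.28 km + 3.211 km + 17.23 km = 51.7 km.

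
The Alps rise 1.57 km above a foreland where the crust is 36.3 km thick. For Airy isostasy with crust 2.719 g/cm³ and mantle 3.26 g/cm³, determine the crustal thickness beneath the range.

Root depth r = h ρ_c / (ρ_m − ρ_c) = 1.57 km × 2.719 / 0.541 = 7.891 km.
Total thickness = T + h + r = 36.3 km + 1.57 km + 7.891 km = 45.8 km.

45.8 km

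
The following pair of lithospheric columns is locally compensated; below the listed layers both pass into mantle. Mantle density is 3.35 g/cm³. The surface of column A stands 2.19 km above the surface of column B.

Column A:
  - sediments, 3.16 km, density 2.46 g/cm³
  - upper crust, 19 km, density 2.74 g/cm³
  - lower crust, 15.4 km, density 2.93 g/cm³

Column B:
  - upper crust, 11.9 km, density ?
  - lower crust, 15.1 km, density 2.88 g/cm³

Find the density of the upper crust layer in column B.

2.81 g/cm³

Take the compensation level at the base of the deeper column (depth z_c below the surface of column A) and equate Σ ρ_i t_i down to z_c; mantle fills any gap and the z_c terms cancel.
Column A: 3.16×2.46 + 19×2.74 + 15.4×2.93 + (z_c − 37.56)×3.35
Column B: 2.19×0 + 11.9×ρ + 15.1×2.88 + (z_c − 2.19 − 27)×3.35
The z_c×3.35 term appears on both sides and cancels. Collect the known terms of each column as K = Σ(ρt)_known − 3.35 × (depth of known layers): K_A = 104.9556 − 3.35×37.56 = −20.8704; K_B = 43.488 − 3.35×(2.19 + 27) = −54.2985.
Balance: K_A = K_B + 11.9×ρ, so ρ = (K_A − K_B)/11.9 = 33.4281/11.9 = 2.81 g/cm³.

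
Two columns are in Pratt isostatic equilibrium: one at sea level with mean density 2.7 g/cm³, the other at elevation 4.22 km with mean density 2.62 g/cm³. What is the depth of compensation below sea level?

ρ_ref D = ρ (D + h) → D (ρ_ref − ρ) = ρ h.
D = ρ h/(ρ_ref − ρ) = 2.62 × 4.22 km/(2.7 − 2.62) = 138 km.

138 km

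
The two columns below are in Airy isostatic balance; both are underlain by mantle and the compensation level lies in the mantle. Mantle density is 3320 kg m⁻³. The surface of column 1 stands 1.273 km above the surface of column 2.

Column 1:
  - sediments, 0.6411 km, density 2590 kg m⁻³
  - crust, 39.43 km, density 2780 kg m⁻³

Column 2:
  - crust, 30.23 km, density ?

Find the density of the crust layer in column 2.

Take the compensation level at the base of the deeper column (depth z_c below the surface of column 1) and equate Σ ρ_i t_i down to z_c; mantle fills any gap and the z_c terms cancel.
Column 1: 0.6411×2590 + 39.43×2780 + (z_c − 40.0711)×3320
Column 2: 1.273×0 + 30.23×ρ + (z_c − 1.273 − 30.23)×3320
The z_c×3320 term appears on both sides and cancels. Collect the known terms of each column as K = Σ(ρt)_known − 3320 × (depth of known layers): K_1 = 111275.849 − 3320×40.0711 = −21760.203; K_2 = 0 − 3320×(1.273 + 30.23) = −104589.96.
Balance: K_1 = K_2 + 30.23×ρ, so ρ = (K_1 − K_2)/30.23 = 82829.8/30.23 = 2740 kg m⁻³.

2740 kg m⁻³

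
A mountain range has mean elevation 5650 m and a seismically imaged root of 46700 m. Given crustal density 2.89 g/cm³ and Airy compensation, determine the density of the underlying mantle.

3.24 g/cm³

Airy balance: ρ_c h = (ρ_m − ρ_c) r → ρ_m = ρ_c (1 + h/r).
ρ_m = 2.89 × (1 + 5650 m/46700 m) = 3.24 g/cm³.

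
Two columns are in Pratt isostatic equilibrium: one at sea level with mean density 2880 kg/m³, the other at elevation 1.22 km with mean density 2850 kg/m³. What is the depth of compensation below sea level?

116 km

ρ_ref D = ρ (D + h) → D (ρ_ref − ρ) = ρ h.
D = ρ h/(ρ_ref − ρ) = 2850 × 1.22 km/(2880 − 2850) = 116 km.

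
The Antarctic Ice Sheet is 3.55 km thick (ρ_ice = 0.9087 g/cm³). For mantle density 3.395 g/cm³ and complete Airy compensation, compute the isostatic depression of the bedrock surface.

By Archimedes' principle applied to the lithosphere: the ice load ρ_ice t is balanced by mantle displaced below, ρ_m s.
s = t ρ_ice / ρ_m = 3.55 km × 0.9087/3.395 = 0.95 km.

0.95 km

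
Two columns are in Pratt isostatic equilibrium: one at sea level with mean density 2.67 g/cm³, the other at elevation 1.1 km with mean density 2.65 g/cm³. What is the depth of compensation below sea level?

146 km

ρ_ref D = ρ (D + h) → D (ρ_ref − ρ) = ρ h.
D = ρ h/(ρ_ref − ρ) = 2.65 × 1.1 km/(2.67 − 2.65) = 146 km.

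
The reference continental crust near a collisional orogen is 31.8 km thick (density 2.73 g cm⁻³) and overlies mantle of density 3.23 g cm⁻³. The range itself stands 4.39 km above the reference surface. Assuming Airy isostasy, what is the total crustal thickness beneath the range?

Root depth r = h ρ_c / (ρ_m − ρ_c) = 4.39 km × 2.73 / 0.5 = 23.97 km.
Total thickness = T + h + r = 31.8 km + 4.39 km + 23.97 km = 60.2 km.

60.2 km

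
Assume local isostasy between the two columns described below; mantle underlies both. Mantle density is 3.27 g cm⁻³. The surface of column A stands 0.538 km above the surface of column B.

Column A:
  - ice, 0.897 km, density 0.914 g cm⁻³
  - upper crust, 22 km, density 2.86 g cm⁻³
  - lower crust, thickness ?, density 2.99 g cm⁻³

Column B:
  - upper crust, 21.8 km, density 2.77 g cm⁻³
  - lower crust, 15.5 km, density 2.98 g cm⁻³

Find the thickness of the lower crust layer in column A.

Take the compensation level at the base of the deeper column (depth z_c below the surface of column A) and equate Σ ρ_i t_i down to z_c; mantle fills any gap and the z_c terms cancel.
Column A: 0.897×0.914 + 22×2.86 + x×2.99 + (z_c − 22.897 − x)×3.27
Column B: 0.538×0 + 21.8×2.77 + 15.5×2.98 + (z_c − 0.538 − 37.3)×3.27
The z_c×3.27 term appears on both sides and cancels. Collect the known terms of each column as K = Σ(ρt)_known − 3.27 × (depth of known layers): K_A = 63.739858 − 3.27×22.897 = −11.133332; K_B = 106.576 − 3.27×(0.538 + 37.3) = −17.15426.
Balance: K_A − x×(3.27 − 2.99) = K_B, so x = (K_A − K_B)/(3.27 − 2.99) = 6.02093/0.28 = 21.5 km.

21.5 km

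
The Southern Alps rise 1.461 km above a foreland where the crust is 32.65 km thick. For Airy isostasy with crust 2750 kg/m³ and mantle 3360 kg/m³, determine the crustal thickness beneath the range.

40.7 km

Root depth r = h ρ_c / (ρ_m − ρ_c) = 1.461 km × 2750 / 610 = 6.586 km.
Total thickness = T + h + r = 32.65 km + 1.461 km + 6.586 km = 40.7 km.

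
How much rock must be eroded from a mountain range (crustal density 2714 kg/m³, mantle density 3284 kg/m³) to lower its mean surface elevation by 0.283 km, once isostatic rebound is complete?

Net drop Δ = e − u = e − e ρ_c/ρ_m = e (ρ_m − ρ_c)/ρ_m.
e = Δ ρ_m/(ρ_m − ρ_c) = 0.283 km × 3284/570 = 1.63 km.

1.63 km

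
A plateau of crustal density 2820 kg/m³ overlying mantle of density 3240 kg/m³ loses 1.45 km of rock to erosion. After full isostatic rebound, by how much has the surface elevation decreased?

Rebound u = e ρ_c/ρ_m = 1.45 km × 2820/3240 = 1.262 km.
Net surface drop = e − u = 1.45 km − 1.262 km = e (ρ_m − ρ_c)/ρ_m = 0.188 km.

0.188 km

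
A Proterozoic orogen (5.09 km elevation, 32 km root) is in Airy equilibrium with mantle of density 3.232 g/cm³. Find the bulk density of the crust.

2.79 g/cm³

ρ_c h = (ρ_m − ρ_c) r → ρ_c (h + r) = ρ_m r → ρ_c = ρ_m r / (h + r).
ρ_c = 3.232 × 32 km / (5.09 km + 32 km) = 2.79 g/cm³.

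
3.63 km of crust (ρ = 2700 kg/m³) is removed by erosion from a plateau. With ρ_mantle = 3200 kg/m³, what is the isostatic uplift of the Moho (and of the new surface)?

3.06 km

Unloading: uplift u = e ρ_c/ρ_m = 3.63 km × 2700/3200 = 3.06 km.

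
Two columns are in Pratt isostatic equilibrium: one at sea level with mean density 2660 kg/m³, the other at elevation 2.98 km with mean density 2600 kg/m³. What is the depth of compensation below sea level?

ρ_ref D = ρ (D + h) → D (ρ_ref − ρ) = ρ h.
D = ρ h/(ρ_ref − ρ) = 2600 × 2.98 km/(2660 − 2600) = 129 km.

129 km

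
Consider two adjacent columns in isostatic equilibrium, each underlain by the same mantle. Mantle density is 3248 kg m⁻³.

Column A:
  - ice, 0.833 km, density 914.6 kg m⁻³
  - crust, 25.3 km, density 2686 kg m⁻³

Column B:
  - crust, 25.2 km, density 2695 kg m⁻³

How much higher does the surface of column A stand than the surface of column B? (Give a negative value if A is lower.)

For any compensation level in the mantle, the mantle terms cancel and isostasy reduces to e = (Σt_A − Σt_B) − (Σ(ρt)_A − Σ(ρt)_B) / ρ_m.
Σt_A = 26.133 km; Σt_B = 25.2 km; Σ(ρt)_A = 68717.6618; Σ(ρt)_B = 67914 (in km·kg m⁻³).
e = (26.133 − 25.2) − (68717.6618 − 67914) / 3248 = 0.686 km.

0.686 km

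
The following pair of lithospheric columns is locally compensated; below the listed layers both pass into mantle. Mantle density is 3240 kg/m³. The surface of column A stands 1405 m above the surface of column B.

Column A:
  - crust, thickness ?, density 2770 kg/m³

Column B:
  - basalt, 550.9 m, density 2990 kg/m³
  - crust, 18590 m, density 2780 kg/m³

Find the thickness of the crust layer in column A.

Take the compensation level at the base of the deeper column (depth z_c below the surface of column A) and equate Σ ρ_i t_i down to z_c; mantle fills any gap and the z_c terms cancel.
Column A: x×2770 + (z_c − 0 − x)×3240
Column B: 1405×0 + 550.9×2990 + 18590×2780 + (z_c − 1405 − 19140.9)×3240
The z_c×3240 term appears on both sides and cancels. Collect the known terms of each column as K = Σ(ρt)_known − 3240 × (depth of known layers): K_A = 0 − 3240×0 = 0; K_B = 53327391 − 3240×(1405 + 19140.9) = −13241325.
Balance: K_A − x×(3240 − 2770) = K_B, so x = (K_A − K_B)/(3240 − 2770) = 13241300/470 = 28200 m.

28200 m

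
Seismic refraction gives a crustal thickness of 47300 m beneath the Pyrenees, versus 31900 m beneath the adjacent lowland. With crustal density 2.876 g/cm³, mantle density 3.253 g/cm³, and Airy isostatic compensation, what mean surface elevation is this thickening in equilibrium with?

1780 m

Excess crust Δ = 47300 m − 31900 m = 15400 m, split between elevation h and root r with h + r = Δ.
Airy balance ρ_c h = (ρ_m − ρ_c) r gives r = h ρ_c/(ρ_m − ρ_c), so h (1 + ρ_c/(ρ_m − ρ_c)) = Δ, i.e. h = Δ (ρ_m − ρ_c)/ρ_m.
h = 15400 m × 0.377/3.253 = 1780 m.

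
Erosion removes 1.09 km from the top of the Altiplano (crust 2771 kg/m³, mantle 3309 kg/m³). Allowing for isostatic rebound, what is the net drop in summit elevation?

0.177 km

Rebound u = e ρ_c/ρ_m = 1.09 km × 2771/3309 = 0.9128 km.
Net surface drop = e − u = 1.09 km − 0.9128 km = e (ρ_m − ρ_c)/ρ_m = 0.177 km.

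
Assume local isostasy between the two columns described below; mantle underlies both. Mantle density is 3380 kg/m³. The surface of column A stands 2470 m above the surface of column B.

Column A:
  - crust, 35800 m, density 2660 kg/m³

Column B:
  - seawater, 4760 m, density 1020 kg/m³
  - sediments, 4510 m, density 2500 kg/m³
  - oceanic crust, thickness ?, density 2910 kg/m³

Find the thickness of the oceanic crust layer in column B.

Take the compensation level at the base of the deeper column (depth z_c below the surface of column A) and equate Σ ρ_i t_i down to z_c; mantle fills any gap and the z_c terms cancel.
Column A: 35800×2660 + (z_c − 35800)×3380
Column B: 2470×0 + 4760×1020 + 4510×2500 + x×2910 + (z_c − 2470 − 9270 − x)×3380
The z_c×3380 term appears on both sides and cancels. Collect the known terms of each column as K = Σ(ρt)_known − 3380 × (depth of known layers): K_A = 95228000 − 3380×35800 = −25776000; K_B = 16130200 − 3380×(2470 + 9270) = −23551000.
Balance: K_A = K_B − x×(3380 − 2910), so x = (K_B − K_A)/(3380 − 2910) = 2225000/470 = 4730 m.

4730 m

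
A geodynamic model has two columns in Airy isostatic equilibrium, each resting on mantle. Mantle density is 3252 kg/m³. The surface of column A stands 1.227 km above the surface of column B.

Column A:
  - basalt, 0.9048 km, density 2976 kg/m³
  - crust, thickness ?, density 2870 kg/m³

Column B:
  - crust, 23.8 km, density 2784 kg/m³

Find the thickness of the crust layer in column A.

38.9 km

Take the compensation level at the base of the deeper column (depth z_c below the surface of column A) and equate Σ ρ_i t_i down to z_c; mantle fills any gap and the z_c terms cancel.
Column A: 0.9048×2976 + x×2870 + (z_c − 0.9048 − x)×3252
Column B: 1.227×0 + 23.8×2784 + (z_c − 1.227 − 23.8)×3252
The z_c×3252 term appears on both sides and cancels. Collect the known terms of each column as K = Σ(ρt)_known − 3252 × (depth of known layers): K_A = 2692.6848 − 3252×0.9048 = −249.7248; K_B = 66259.2 − 3252×(1.227 + 23.8) = −15128.604.
Balance: K_A − x×(3252 − 2870) = K_B, so x = (K_A − K_B)/(3252 − 2870) = 14878.9/382 = 38.9 km.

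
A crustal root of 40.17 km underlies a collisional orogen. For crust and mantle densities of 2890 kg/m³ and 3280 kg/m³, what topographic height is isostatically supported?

For local isostatic compensation: ρ_c h = (ρ_m − ρ_c) r.
h = r (ρ_m − ρ_c) / ρ_c = 40.17 km × (3280 − 2890) / 2890 = 5.42 km.

5.42 km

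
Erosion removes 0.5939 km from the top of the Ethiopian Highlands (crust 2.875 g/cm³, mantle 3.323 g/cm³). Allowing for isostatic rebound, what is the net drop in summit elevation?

Rebound u = e ρ_c/ρ_m = 0.5939 km × 2.875/3.323 = 0.5138 km.
Net surface drop = e − u = 0.5939 km − 0.5138 km = e (ρ_m − ρ_c)/ρ_m = 0.0801 km.

0.0801 km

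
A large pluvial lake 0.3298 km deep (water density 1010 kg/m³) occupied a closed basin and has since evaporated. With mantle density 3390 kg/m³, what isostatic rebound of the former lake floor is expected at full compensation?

0.0983 km

u = d ρ_w/ρ_m = 0.3298 km × 1010/3390 = 0.0983 km.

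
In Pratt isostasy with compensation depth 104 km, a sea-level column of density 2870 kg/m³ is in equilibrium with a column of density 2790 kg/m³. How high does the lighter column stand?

2.98 km

ρ_ref D = ρ (D + h) → h = D (ρ_ref − ρ)/ρ.
h = 104 km × (2870 − 2790)/2790 = 2.98 km.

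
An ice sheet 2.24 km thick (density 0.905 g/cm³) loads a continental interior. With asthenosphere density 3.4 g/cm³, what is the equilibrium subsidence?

In Airy isostatic equilibrium: the ice load ρ_ice t is balanced by mantle displaced below, ρ_m s.
s = t ρ_ice / ρ_m = 2.24 km × 0.905/3.4 = 0.596 km.

0.596 km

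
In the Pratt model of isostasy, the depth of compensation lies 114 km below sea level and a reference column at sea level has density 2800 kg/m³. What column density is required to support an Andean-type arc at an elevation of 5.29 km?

2680 kg/m³

Pratt balance: ρ_ref D = ρ (D + h).
ρ = ρ_ref D/(D + h) = 2800 × 114 km/(114 km + 5.29 km) = 2680 kg/m³.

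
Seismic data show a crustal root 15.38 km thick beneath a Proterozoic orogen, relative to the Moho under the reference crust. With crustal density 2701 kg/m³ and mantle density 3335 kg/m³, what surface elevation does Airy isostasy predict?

Equating mass per unit area of the two columns: ρ_c h = (ρ_m − ρ_c) r.
h = r (ρ_m − ρ_c) / ρ_c = 15.38 km × (3335 − 2701) / 2701 = 3.61 km.

3.61 km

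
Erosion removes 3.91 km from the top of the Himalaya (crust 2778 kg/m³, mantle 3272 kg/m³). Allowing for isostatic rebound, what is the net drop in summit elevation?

Rebound u = e ρ_c/ρ_m = 3.91 km × 2778/3272 = 3.32 km.
Net surface drop = e − u = 3.91 km − 3.32 km = e (ρ_m − ρ_c)/ρ_m = 0.59 km.

0.59 km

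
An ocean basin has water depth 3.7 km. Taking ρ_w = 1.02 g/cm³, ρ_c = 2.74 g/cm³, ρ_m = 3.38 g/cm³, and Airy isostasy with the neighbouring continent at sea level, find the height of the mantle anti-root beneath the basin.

9.94 km

By Archimedes' principle applied to the lithosphere: replacing crust with seawater at the top is compensated by replacing crust with mantle at the base: d (ρ_c − ρ_w) = a (ρ_m − ρ_c).
a = d (ρ_c − ρ_w)/(ρ_m − ρ_c) = 3.7 km × 1.72/0.64 = 9.94 km.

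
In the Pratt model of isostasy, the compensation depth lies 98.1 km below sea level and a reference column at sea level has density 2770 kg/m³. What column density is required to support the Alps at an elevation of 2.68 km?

Pratt balance: ρ_ref D = ρ (D + h).
ρ = ρ_ref D/(D + h) = 2770 × 98.1 km/(98.1 km + 2.68 km) = 2700 kg/m³.

2700 kg/m³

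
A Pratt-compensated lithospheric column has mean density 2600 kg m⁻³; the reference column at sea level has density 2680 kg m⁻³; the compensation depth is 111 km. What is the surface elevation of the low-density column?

3.42 km

ρ_ref D = ρ (D + h) → h = D (ρ_ref − ρ)/ρ.
h = 111 km × (2680 − 2600)/2600 = 3.42 km.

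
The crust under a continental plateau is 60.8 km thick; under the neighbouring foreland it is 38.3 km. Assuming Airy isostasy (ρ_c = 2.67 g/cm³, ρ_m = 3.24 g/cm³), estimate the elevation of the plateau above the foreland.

Excess crust Δ = 60.8 km − 38.3 km = 22.5 km, split between elevation h and root r with h + r = Δ.
Airy balance ρ_c h = (ρ_m − ρ_c) r gives r = h ρ_c/(ρ_m − ρ_c), so h (1 + ρ_c/(ρ_m − ρ_c)) = Δ, i.e. h = Δ (ρ_m − ρ_c)/ρ_m.
h = 22.5 km × 0.57/3.24 = 3.96 km.

3.96 km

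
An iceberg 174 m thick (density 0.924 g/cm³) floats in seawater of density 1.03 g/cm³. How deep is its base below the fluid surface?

Draft d = t ρ_obj/ρ_fluid = 174 m × 0.924/1.03 = 156 m.

156 m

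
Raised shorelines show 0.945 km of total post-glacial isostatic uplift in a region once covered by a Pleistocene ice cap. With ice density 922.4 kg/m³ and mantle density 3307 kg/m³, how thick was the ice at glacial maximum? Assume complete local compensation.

u = t ρ_ice/ρ_m → t = u ρ_m/ρ_ice = 0.945 km × 3307/922.4 = 3.39 km.

3.39 km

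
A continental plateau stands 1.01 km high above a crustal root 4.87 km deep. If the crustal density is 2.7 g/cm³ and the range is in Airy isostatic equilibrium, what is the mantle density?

Airy balance: ρ_c h = (ρ_m − ρ_c) r → ρ_m = ρ_c (1 + h/r).
ρ_m = 2.7 × (1 + 1.01 km/4.87 km) = 3.26 g/cm³.

3.26 g/cm³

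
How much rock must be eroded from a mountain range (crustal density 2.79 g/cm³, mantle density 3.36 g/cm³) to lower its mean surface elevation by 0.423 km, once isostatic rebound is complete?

2.49 km

Net drop Δ = e − u = e − e ρ_c/ρ_m = e (ρ_m − ρ_c)/ρ_m.
e = Δ ρ_m/(ρ_m − ρ_c) = 0.423 km × 3.36/0.57 = 2.49 km.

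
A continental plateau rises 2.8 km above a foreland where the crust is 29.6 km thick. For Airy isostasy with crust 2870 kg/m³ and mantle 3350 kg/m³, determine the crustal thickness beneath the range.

49.1 km

Root depth r = h ρ_c / (ρ_m − ρ_c) = 2.8 km × 2870 / 480 = 16.74 km.
Total thickness = T + h + r = 29.6 km + 2.8 km + 16.74 km = 49.1 km.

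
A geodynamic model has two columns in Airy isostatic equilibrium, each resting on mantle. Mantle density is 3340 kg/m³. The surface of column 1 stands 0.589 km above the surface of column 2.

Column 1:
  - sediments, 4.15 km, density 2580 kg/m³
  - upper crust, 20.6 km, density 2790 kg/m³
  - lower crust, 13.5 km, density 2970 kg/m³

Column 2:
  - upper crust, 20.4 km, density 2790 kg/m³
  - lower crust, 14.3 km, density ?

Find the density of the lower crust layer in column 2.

2900 kg/m³

Take the compensation level at the base of the deeper column (depth z_c below the surface of column 1) and equate Σ ρ_i t_i down to z_c; mantle fills any gap and the z_c terms cancel.
Column 1: 4.15×2580 + 20.6×2790 + 13.5×2970 + (z_c − 38.25)×3340
Column 2: 0.589×0 + 20.4×2790 + 14.3×ρ + (z_c − 0.589 − 34.7)×3340
The z_c×3340 term appears on both sides and cancels. Collect the known terms of each column as K = Σ(ρt)_known − 3340 × (depth of known layers): K_1 = 108276 − 3340×38.25 = −19479; K_2 = 56916 − 3340×(0.589 + 34.7) = −60949.26.
Balance: K_1 = K_2 + 14.3×ρ, so ρ = (K_1 − K_2)/14.3 = 41470.3/14.3 = 2900 kg/m³.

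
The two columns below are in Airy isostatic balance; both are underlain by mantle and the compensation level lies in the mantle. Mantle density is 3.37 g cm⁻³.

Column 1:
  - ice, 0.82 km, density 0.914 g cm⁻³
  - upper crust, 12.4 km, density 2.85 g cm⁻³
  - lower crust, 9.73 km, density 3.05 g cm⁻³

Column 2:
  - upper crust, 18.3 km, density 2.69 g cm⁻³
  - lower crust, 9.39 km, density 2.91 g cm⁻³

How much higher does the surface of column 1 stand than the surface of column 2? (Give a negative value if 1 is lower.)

−1.54 km

For any compensation level in the mantle, the mantle terms cancel and isostasy reduces to e = (Σt_1 − Σt_2) − (Σ(ρt)_1 − Σ(ρt)_2) / ρ_m.
Σt_1 = 22.95 km; Σt_2 = 27.69 km; Σ(ρt)_1 = 65.76598; Σ(ρt)_2 = 76.5519 (in km·g cm⁻³).
e = (22.95 − 27.69) − (65.76598 − 76.5519) / 3.37 = −1.54 km.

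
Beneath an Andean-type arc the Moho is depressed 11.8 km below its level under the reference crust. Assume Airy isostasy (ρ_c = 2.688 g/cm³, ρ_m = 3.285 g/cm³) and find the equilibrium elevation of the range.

Equating mass per unit area of the two columns: ρ_c h = (ρ_m − ρ_c) r.
h = r (ρ_m − ρ_c) / ρ_c = 11.8 km × (3.285 − 2.688) / 2.688 = 2.62 km.

2.62 km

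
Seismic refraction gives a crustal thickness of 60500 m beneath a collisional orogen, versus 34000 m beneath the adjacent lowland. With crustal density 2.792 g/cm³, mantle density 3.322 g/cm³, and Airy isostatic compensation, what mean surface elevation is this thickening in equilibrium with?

4230 m

Excess crust Δ = 60500 m − 34000 m = 26500 m, split between elevation h and root r with h + r = Δ.
Airy balance ρ_c h = (ρ_m − ρ_c) r gives r = h ρ_c/(ρ_m − ρ_c), so h (1 + ρ_c/(ρ_m − ρ_c)) = Δ, i.e. h = Δ (ρ_m − ρ_c)/ρ_m.
h = 26500 m × 0.53/3.322 = 4230 m.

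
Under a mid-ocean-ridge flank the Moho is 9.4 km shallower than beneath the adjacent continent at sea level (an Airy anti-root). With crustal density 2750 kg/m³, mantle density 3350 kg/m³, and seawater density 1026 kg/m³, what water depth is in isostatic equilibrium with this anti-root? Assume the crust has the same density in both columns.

Replacing a thickness d of crust by seawater at the top must be balanced by replacing crust with mantle at the base: d (ρ_c − ρ_w) = a (ρ_m − ρ_c).
d = a (ρ_m − ρ_c)/(ρ_c − ρ_w) = 9.4 km × 600/1724 = 3.27 km.

3.27 km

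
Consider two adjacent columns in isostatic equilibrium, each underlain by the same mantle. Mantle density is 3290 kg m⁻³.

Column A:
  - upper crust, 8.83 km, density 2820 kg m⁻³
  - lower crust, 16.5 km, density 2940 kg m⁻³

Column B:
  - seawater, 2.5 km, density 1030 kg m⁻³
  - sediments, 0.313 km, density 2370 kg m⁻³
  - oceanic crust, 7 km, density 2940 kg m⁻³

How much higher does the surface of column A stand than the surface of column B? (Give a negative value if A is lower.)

0.467 km

For any compensation level in the mantle, the mantle terms cancel and isostasy reduces to e = (Σt_A − Σt_B) − (Σ(ρt)_A − Σ(ρt)_B) / ρ_m.
Σt_A = 25.33 km; Σt_B = 9.813 km; Σ(ρt)_A = 73410.6; Σ(ρt)_B = 23896.81 (in km·kg m⁻³).
e = (25.33 − 9.813) − (73410.6 − 23896.81) / 3290 = 0.467 km.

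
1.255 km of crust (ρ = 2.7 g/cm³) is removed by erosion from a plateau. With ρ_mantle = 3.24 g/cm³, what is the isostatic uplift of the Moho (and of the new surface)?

Unloading: uplift u = e ρ_c/ρ_m = 1.255 km × 2.7/3.24 = 1.05 km.

1.05 km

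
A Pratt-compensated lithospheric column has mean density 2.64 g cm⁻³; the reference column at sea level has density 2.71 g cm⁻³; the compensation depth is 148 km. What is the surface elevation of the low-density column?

3.92 km

ρ_ref D = ρ (D + h) → h = D (ρ_ref − ρ)/ρ.
h = 148 km × (2.71 − 2.64)/2.64 = 3.92 km.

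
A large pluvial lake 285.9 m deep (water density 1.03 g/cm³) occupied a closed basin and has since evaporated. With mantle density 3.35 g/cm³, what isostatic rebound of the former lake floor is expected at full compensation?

u = d ρ_w/ρ_m = 285.9 m × 1.03/3.35 = 87.9 m.

87.9 m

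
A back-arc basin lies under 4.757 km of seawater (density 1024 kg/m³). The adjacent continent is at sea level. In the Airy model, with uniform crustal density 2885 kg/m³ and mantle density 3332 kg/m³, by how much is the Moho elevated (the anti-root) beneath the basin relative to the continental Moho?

By Archimedes' principle applied to the lithosphere: replacing crust with seawater at the top is compensated by replacing crust with mantle at the base: d (ρ_c − ρ_w) = a (ρ_m − ρ_c).
a = d (ρ_c − ρ_w)/(ρ_m − ρ_c) = 4.757 km × 1861/447 = 19.8 km.

19.8 km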